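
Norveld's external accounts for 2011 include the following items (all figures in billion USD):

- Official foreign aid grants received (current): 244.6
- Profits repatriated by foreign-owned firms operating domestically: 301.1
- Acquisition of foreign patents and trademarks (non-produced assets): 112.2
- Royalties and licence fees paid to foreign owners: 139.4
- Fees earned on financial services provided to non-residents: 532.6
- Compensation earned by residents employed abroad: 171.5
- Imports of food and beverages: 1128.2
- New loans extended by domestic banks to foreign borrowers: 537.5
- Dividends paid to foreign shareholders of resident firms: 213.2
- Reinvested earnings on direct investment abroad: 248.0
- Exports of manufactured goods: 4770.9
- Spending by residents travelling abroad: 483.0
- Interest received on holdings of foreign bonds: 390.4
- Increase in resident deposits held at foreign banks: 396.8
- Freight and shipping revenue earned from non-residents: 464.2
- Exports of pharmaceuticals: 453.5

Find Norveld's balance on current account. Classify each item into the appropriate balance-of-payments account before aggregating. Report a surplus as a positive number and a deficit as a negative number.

5010.8

Goods: 4770.9 + 453.5 - 1128.2 = 4096.2
Services: 464.2 - 139.4 - 483.0 + 532.6 = 374.4
Primary income: 248.0 - 213.2 + 390.4 - 301.1 + 171.5 = 295.6
Secondary income: 244.6
Current account = 4096.2 + 374.4 + 295.6 + 244.6 = 5010.8
(Excluded from the current account — capital account: acquisition of foreign patents and trademarks (non-produced assets) 112.2; financial account: new loans extended by domestic banks to foreign borrowers 537.5, increase in resident deposits held at foreign banks 396.8.)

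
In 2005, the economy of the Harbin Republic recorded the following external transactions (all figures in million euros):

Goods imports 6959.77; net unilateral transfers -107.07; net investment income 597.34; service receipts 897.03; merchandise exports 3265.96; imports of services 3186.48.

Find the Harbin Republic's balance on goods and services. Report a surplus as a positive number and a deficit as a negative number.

Goods balance = 3265.96 - 6959.77 = -3693.81
Services balance = 897.03 - 3186.48 = -2289.45
Trade balance (goods + services) = -3693.81 + (-2289.45) = -5983.26

-5983.26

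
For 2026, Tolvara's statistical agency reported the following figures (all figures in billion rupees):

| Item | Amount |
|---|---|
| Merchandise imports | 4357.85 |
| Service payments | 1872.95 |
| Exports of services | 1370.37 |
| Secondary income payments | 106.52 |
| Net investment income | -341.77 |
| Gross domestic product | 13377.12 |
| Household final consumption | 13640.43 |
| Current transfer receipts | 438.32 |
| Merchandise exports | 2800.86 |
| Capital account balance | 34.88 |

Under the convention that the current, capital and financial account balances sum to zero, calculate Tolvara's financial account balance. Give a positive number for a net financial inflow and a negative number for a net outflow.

Goods balance = 2800.86 - 4357.85 = -1556.99
Services balance = 1370.37 - 1872.95 = -502.58
Trade balance (goods + services) = -1556.99 + (-502.58) = -2059.57
Net primary income = -341.77
Net secondary income = 438.32 - 106.52 = 331.80
Current account = -2059.57 + (-341.77) + 331.80 = -2069.54
Financial account = -(-2069.54 + 34.88) = 2034.66

2034.66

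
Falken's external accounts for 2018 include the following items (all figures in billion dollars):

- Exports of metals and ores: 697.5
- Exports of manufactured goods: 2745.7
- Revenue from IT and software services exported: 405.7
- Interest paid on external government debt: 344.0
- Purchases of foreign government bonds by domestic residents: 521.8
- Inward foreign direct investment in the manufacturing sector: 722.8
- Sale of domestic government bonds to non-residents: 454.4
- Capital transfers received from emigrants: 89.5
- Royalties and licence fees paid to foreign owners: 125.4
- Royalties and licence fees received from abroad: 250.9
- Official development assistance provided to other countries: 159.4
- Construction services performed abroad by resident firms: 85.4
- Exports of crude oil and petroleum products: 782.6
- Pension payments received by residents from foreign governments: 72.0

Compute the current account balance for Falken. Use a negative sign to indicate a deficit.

4411.0

Goods: 782.6 + 697.5 + 2745.7 = 4225.8
Services: 405.7 - 125.4 + 85.4 + 250.9 = 616.6
Primary income: -344.0
Secondary income: 72.0 - 159.4 = -87.4
Current account = 4225.8 + 616.6 + (-344.0) + (-87.4) = 4411.0
(Excluded from the current account — financial account: purchases of foreign government bonds by domestic residents 521.8, inward foreign direct investment in the manufacturing sector 722.8, sale of domestic government bonds to non-residents 454.4; capital account: capital transfers received from emigrants 89.5.)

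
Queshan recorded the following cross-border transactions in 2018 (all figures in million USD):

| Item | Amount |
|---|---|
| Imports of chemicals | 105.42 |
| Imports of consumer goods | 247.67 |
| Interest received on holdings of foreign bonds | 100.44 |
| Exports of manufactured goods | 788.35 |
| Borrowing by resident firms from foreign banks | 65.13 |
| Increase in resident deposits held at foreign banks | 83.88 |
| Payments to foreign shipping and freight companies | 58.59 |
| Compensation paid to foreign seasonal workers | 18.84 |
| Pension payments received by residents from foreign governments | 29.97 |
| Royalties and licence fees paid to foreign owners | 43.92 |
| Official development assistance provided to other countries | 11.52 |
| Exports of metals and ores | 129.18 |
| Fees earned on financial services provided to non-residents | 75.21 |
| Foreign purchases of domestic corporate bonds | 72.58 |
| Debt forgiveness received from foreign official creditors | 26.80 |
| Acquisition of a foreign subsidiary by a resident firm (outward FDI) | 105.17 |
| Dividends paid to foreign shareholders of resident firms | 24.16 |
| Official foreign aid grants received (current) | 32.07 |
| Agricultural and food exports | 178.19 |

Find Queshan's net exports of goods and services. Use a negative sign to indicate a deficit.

715.33

Goods: -247.67 - 105.42 + 129.18 + 178.19 + 788.35 = 742.63
Services: -43.92 + 75.21 - 58.59 = -27.30
Trade balance = 742.63 + (-27.30) = 715.33
(Excluded from the trade balance — primary income: interest received on holdings of foreign bonds 100.44, compensation paid to foreign seasonal workers 18.84, dividends paid to foreign shareholders of resident firms 24.16; financial account: borrowing by resident firms from foreign banks 65.13, increase in resident deposits held at foreign banks 83.88, foreign purchases of domestic corporate bonds 72.58, acquisition of a foreign subsidiary by a resident firm (outward FDI) 105.17; secondary income: pension payments received by residents from foreign governments 29.97, official development assistance provided to other countries 11.52, official foreign aid grants received (current) 32.07; capital account: debt forgiveness received from foreign official creditors 26.80.)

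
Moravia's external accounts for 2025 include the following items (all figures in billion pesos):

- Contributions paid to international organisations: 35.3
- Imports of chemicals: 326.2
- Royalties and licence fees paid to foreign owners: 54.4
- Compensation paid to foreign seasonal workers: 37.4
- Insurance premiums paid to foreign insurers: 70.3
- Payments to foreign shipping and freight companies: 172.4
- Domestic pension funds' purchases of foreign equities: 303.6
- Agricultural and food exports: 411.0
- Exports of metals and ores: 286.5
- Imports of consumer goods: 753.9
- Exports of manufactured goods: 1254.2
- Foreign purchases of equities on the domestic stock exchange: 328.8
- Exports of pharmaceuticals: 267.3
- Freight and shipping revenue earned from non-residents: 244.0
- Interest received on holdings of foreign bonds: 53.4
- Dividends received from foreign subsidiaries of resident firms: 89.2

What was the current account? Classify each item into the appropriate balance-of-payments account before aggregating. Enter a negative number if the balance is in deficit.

Goods: 411.0 + 286.5 - 753.9 + 267.3 - 326.2 + 1254.2 = 1138.9
Services: -54.4 - 172.4 + 244.0 - 70.3 = -53.1
Primary income: 53.4 - 37.4 + 89.2 = 105.2
Secondary income: -35.3
Current account = 1138.9 + (-53.1) + 105.2 + (-35.3) = 1155.7
(Excluded from the current account — financial account: domestic pension funds' purchases of foreign equities 303.6, foreign purchases of equities on the domestic stock exchange 328.8.)

1155.7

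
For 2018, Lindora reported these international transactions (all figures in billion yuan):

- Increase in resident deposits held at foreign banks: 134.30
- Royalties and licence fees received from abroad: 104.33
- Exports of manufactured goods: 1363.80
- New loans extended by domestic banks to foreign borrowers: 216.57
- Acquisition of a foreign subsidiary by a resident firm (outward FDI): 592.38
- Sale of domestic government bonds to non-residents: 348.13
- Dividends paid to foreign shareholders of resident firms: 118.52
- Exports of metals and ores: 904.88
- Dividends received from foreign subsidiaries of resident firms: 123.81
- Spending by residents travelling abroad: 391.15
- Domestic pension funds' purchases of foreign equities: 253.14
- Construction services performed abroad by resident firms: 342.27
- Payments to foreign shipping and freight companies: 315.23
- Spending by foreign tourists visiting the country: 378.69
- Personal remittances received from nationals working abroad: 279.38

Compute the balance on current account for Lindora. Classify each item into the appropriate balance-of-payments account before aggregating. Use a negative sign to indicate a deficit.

Goods: 1363.80 + 904.88 = 2268.68
Services: 342.27 + 104.33 - 391.15 - 315.23 + 378.69 = 118.91
Primary income: -118.52 + 123.81 = 5.29
Secondary income: 279.38
Current account = 2268.68 + 118.91 + 5.29 + 279.38 = 2672.26
(Excluded from the current account — financial account: increase in resident deposits held at foreign banks 134.30, new loans extended by domestic banks to foreign borrowers 216.57, acquisition of a foreign subsidiary by a resident firm (outward FDI) 592.38, sale of domestic government bonds to non-residents 348.13, domestic pension funds' purchases of foreign equities 253.14.)

2672.26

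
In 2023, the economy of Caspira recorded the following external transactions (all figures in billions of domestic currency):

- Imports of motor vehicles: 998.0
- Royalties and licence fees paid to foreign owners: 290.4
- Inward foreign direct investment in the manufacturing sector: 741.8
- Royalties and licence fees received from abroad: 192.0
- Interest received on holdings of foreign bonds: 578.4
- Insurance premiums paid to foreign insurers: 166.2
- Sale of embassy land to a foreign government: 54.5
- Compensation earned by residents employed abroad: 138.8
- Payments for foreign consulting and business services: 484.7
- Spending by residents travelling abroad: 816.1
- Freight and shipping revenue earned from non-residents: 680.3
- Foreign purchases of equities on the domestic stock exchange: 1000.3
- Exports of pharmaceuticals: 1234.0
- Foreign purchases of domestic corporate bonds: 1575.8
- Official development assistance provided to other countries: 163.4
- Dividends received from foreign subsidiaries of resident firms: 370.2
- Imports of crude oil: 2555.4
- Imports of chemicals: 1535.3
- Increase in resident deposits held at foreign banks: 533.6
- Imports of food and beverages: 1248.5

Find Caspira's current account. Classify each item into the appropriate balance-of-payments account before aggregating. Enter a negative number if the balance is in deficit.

-5064.3

Goods: -998.0 - 1535.3 - 1248.5 + 1234.0 - 2555.4 = -5103.2
Services: 680.3 - 816.1 + 192.0 - 166.2 - 484.7 - 290.4 = -885.1
Primary income: 370.2 + 578.4 + 138.8 = 1087.4
Secondary income: -163.4
Current account = (-5103.2) + (-885.1) + 1087.4 + (-163.4) = -5064.3
(Excluded from the current account — financial account: inward foreign direct investment in the manufacturing sector 741.8, foreign purchases of equities on the domestic stock exchange 1000.3, foreign purchases of domestic corporate bonds 1575.8, increase in resident deposits held at foreign banks 533.6; capital account: sale of embassy land to a foreign government 54.5.)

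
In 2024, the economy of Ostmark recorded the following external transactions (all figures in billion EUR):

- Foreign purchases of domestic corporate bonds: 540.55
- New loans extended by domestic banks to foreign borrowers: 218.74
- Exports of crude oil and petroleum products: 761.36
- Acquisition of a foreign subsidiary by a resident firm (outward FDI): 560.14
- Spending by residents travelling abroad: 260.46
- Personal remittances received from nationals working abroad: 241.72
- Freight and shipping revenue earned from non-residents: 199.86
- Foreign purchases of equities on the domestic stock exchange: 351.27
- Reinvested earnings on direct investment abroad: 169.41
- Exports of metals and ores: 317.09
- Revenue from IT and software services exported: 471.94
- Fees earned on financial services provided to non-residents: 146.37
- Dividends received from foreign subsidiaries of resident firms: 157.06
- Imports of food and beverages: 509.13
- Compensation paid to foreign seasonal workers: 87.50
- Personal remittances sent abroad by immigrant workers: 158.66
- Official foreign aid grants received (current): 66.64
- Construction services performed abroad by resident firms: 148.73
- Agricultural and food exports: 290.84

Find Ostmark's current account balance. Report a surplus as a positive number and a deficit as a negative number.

Goods: 290.84 + 317.09 + 761.36 - 509.13 = 860.16
Services: 471.94 + 148.73 + 146.37 + 199.86 - 260.46 = 706.44
Primary income: 169.41 + 157.06 - 87.50 = 238.97
Secondary income: 66.64 + 241.72 - 158.66 = 149.70
Current account = 860.16 + 706.44 + 238.97 + 149.70 = 1955.27
(Excluded from the current account — financial account: foreign purchases of domestic corporate bonds 540.55, new loans extended by domestic banks to foreign borrowers 218.74, acquisition of a foreign subsidiary by a resident firm (outward FDI) 560.14, foreign purchases of equities on the domestic stock exchange 351.27.)

1955.27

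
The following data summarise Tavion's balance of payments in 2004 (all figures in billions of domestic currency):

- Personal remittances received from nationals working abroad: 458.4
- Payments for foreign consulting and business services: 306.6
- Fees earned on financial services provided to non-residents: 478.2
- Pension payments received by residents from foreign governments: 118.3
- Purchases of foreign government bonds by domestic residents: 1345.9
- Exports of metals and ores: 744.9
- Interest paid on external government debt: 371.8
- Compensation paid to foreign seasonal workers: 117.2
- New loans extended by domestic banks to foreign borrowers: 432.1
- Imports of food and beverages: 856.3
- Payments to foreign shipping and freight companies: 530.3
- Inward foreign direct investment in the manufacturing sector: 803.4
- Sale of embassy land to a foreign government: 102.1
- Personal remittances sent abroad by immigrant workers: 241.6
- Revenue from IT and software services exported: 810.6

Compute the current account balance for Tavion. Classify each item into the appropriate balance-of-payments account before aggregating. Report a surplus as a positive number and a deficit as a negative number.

186.6

Goods: 744.9 - 856.3 = -111.4
Services: -530.3 - 306.6 + 478.2 + 810.6 = 451.9
Primary income: -117.2 - 371.8 = -489.0
Secondary income: -241.6 + 458.4 + 118.3 = 335.1
Current account = (-111.4) + 451.9 + (-489.0) + 335.1 = 186.6
(Excluded from the current account — financial account: purchases of foreign government bonds by domestic residents 1345.9, new loans extended by domestic banks to foreign borrowers 432.1, inward foreign direct investment in the manufacturing sector 803.4; capital account: sale of embassy land to a foreign government 102.1.)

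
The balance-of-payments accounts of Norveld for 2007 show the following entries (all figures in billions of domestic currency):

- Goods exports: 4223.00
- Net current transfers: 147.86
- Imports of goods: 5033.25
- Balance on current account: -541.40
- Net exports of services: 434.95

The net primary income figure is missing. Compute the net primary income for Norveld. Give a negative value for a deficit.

-313.96

Current account = goods balance + services balance + net primary income + net secondary income
Sum of the known components = -227.44
Net primary income = CA - (known components) = -541.40 - (-227.44) = -313.96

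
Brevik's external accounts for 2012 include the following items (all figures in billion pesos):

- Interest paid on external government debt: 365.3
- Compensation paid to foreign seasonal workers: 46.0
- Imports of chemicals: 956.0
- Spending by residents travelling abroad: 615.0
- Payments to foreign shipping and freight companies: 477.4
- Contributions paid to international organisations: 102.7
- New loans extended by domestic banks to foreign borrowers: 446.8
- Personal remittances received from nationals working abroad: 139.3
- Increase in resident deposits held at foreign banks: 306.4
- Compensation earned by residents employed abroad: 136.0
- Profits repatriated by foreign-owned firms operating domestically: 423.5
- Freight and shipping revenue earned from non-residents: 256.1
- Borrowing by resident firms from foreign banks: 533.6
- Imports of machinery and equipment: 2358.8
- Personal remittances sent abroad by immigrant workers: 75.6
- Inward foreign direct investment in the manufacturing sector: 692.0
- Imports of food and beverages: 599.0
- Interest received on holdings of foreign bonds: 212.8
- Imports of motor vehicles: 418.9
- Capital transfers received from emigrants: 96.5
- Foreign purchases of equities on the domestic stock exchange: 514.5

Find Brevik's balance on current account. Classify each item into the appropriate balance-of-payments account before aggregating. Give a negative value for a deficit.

-5694.0

Goods: -418.9 - 956.0 - 599.0 - 2358.8 = -4332.7
Services: 256.1 - 477.4 - 615.0 = -836.3
Primary income: -46.0 + 212.8 + 136.0 - 423.5 - 365.3 = -486.0
Secondary income: 139.3 - 75.6 - 102.7 = -39.0
Current account = (-4332.7) + (-836.3) + (-486.0) + (-39.0) = -5694.0
(Excluded from the current account — financial account: new loans extended by domestic banks to foreign borrowers 446.8, increase in resident deposits held at foreign banks 306.4, borrowing by resident firms from foreign banks 533.6, inward foreign direct investment in the manufacturing sector 692.0, foreign purchases of equities on the domestic stock exchange 514.5; capital account: capital transfers received from emigrants 96.5.)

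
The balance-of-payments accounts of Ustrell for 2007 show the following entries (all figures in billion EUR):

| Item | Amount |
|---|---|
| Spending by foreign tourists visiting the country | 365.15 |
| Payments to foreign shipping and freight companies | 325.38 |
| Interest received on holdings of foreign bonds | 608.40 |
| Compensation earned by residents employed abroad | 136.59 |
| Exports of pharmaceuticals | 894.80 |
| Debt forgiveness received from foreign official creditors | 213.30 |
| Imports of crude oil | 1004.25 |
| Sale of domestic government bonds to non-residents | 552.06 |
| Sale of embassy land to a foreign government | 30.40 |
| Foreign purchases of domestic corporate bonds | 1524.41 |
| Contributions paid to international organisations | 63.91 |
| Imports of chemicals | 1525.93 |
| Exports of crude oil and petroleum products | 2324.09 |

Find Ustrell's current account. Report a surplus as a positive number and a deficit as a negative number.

Goods: 2324.09 - 1004.25 - 1525.93 + 894.80 = 688.71
Services: -325.38 + 365.15 = 39.77
Primary income: 608.40 + 136.59 = 744.99
Secondary income: -63.91
Current account = 688.71 + 39.77 + 744.99 + (-63.91) = 1409.56
(Excluded from the current account — capital account: debt forgiveness received from foreign official creditors 213.30, sale of embassy land to a foreign government 30.40; financial account: sale of domestic government bonds to non-residents 552.06, foreign purchases of domestic corporate bonds 1524.41.)

1409.56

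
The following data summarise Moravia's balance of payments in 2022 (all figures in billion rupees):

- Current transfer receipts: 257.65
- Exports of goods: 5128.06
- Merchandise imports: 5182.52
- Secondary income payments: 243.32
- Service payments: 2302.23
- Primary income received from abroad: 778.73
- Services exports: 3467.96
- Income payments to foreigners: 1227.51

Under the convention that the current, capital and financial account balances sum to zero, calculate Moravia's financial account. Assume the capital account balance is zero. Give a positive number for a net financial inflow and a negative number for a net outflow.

Goods balance = 5128.06 - 5182.52 = -54.46
Services balance = 3467.96 - 2302.23 = 1165.73
Trade balance (goods + services) = -54.46 + 1165.73 = 1111.27
Net primary income = 778.73 - 1227.51 = -448.78
Net secondary income = 257.65 - 243.32 = 14.33
Current account = 1111.27 + (-448.78) + 14.33 = 676.82
Financial account = -(676.82) = -676.82

-676.82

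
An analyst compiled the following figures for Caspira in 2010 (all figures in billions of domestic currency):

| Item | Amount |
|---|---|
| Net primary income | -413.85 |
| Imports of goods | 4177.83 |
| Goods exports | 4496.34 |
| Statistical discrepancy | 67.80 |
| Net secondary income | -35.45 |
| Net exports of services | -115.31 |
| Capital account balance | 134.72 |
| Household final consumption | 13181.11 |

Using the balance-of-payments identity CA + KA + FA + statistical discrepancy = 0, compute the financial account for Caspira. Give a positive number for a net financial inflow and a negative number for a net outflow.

43.58

Goods balance = 4496.34 - 4177.83 = 318.51
Services balance = -115.31
Trade balance (goods + services) = 318.51 + (-115.31) = 203.20
Net primary income = -413.85
Net secondary income = -35.45
Current account = 203.20 + (-413.85) + (-35.45) = -246.10
Financial account = -(-246.10 + 134.72 + 67.80) = 43.58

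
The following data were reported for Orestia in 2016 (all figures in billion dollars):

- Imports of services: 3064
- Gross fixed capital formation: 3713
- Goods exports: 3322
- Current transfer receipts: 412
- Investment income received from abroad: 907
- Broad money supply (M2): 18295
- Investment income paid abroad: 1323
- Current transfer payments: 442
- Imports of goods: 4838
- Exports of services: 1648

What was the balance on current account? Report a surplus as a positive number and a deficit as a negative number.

Goods balance = 3322 - 4838 = -1516
Services balance = 1648 - 3064 = -1416
Trade balance (goods + services) = -1516 + (-1416) = -2932
Net primary income = 907 - 1323 = -416
Net secondary income = 412 - 442 = -30
Current account = -2932 + (-416) + (-30) = -3378

-3378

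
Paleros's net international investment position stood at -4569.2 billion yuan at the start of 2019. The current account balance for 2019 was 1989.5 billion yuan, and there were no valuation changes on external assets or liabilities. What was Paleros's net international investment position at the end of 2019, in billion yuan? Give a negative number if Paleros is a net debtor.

-2579.7

With no valuation effects, change in NIIP = current account = 1989.5
End-of-year NIIP = -4569.2 + 1989.5 = -2579.7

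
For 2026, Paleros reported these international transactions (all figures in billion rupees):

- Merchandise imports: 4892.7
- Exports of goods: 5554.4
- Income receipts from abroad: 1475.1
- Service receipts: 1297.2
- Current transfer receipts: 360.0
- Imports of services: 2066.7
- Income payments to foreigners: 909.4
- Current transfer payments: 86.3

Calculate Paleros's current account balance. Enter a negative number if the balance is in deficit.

731.6

Goods balance = 5554.4 - 4892.7 = 661.7
Services balance = 1297.2 - 2066.7 = -769.5
Trade balance (goods + services) = 661.7 + (-769.5) = -107.8
Net primary income = 1475.1 - 909.4 = 565.7
Net secondary income = 360.0 - 86.3 = 273.7
Current account = -107.8 + 565.7 + 273.7 = 731.6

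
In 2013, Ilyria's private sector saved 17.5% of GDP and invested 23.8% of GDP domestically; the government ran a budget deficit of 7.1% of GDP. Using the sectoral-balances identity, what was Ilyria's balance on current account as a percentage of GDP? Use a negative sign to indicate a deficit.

By the sectoral-balances identity, CA = (S_private - I) + (T - G).
Private balance = 17.5 - 23.8 = -6.3
Government balance (T - G) = -7.1
CA = -6.3 + (-7.1) = -13.4

-13.4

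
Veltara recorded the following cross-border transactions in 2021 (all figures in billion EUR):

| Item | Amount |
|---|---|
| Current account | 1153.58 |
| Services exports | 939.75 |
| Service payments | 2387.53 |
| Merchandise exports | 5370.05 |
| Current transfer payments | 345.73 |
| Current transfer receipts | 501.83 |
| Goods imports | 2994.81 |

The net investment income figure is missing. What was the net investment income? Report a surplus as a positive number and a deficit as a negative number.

70.02

Current account = goods balance + services balance + net primary income + net secondary income
Sum of the known components = 1083.56
Net investment income = CA - (known components) = 1153.58 - 1083.56 = 70.02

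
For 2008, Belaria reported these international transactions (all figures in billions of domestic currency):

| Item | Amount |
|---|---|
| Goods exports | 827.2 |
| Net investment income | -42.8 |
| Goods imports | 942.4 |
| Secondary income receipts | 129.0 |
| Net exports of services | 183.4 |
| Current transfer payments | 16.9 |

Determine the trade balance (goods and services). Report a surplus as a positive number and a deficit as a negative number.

Goods balance = 827.2 - 942.4 = -115.2
Services balance = 183.4
Trade balance (goods + services) = -115.2 + 183.4 = 68.2

68.2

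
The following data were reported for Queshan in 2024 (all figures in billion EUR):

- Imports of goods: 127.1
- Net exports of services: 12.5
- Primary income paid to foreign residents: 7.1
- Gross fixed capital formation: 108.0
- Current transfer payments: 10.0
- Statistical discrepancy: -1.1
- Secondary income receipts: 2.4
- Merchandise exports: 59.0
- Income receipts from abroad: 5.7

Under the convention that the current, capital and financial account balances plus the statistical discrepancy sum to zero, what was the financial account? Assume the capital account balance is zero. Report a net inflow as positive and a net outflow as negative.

65.7

Goods balance = 59.0 - 127.1 = -68.1
Services balance = 12.5
Trade balance (goods + services) = -68.1 + 12.5 = -55.6
Net primary income = 5.7 - 7.1 = -1.4
Net secondary income = 2.4 - 10.0 = -7.6
Current account = -55.6 + (-1.4) + (-7.6) = -64.6
Financial account = -(-64.6 + (-1.1)) = 65.7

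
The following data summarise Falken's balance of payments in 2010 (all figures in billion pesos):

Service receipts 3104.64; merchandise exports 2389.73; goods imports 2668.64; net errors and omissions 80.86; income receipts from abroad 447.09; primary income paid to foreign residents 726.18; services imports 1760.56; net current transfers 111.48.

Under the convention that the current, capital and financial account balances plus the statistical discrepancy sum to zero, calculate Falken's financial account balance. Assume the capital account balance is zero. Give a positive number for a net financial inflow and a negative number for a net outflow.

-978.42

Goods balance = 2389.73 - 2668.64 = -278.91
Services balance = 3104.64 - 1760.56 = 1344.08
Trade balance (goods + services) = -278.91 + 1344.08 = 1065.17
Net primary income = 447.09 - 726.18 = -279.09
Net secondary income = 111.48
Current account = 1065.17 + (-279.09) + 111.48 = 897.56
Financial account = -(897.56 + 80.86) = -978.42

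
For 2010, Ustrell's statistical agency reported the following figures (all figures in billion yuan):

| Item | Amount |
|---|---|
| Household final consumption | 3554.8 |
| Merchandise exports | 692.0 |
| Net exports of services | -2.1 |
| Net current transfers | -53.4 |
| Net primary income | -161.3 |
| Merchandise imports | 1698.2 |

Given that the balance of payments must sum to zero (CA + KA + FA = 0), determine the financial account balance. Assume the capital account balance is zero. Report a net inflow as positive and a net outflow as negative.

1223.0

Goods balance = 692.0 - 1698.2 = -1006.2
Services balance = -2.1
Trade balance (goods + services) = -1006.2 + (-2.1) = -1008.3
Net primary income = -161.3
Net secondary income = -53.4
Current account = -1008.3 + (-161.3) + (-53.4) = -1223.0
Financial account = -(-1223.0) = 1223.0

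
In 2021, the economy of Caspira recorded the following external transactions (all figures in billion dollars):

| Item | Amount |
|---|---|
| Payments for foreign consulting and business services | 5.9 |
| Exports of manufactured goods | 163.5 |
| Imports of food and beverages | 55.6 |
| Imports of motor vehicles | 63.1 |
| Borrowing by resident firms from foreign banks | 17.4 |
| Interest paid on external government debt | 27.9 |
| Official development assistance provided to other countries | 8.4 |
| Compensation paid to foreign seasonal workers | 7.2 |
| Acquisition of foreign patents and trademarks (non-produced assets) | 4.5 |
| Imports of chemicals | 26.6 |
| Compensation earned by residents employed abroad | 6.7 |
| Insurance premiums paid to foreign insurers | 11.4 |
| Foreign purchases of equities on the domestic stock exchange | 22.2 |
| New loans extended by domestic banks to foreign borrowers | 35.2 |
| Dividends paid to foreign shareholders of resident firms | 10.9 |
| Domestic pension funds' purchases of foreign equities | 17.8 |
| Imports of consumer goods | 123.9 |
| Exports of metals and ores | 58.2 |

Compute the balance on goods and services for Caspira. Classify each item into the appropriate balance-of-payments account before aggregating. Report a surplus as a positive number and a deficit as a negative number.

-64.8

Goods: -123.9 - 63.1 + 58.2 - 55.6 + 163.5 - 26.6 = -47.5
Services: -11.4 - 5.9 = -17.3
Trade balance = -47.5 + (-17.3) = -64.8
(Excluded from the trade balance — financial account: borrowing by resident firms from foreign banks 17.4, foreign purchases of equities on the domestic stock exchange 22.2, new loans extended by domestic banks to foreign borrowers 35.2, domestic pension funds' purchases of foreign equities 17.8; primary income: interest paid on external government debt 27.9, compensation paid to foreign seasonal workers 7.2, compensation earned by residents employed abroad 6.7, dividends paid to foreign shareholders of resident firms 10.9; secondary income: official development assistance provided to other countries 8.4; capital account: acquisition of foreign patents and trademarks (non-produced assets) 4.5.)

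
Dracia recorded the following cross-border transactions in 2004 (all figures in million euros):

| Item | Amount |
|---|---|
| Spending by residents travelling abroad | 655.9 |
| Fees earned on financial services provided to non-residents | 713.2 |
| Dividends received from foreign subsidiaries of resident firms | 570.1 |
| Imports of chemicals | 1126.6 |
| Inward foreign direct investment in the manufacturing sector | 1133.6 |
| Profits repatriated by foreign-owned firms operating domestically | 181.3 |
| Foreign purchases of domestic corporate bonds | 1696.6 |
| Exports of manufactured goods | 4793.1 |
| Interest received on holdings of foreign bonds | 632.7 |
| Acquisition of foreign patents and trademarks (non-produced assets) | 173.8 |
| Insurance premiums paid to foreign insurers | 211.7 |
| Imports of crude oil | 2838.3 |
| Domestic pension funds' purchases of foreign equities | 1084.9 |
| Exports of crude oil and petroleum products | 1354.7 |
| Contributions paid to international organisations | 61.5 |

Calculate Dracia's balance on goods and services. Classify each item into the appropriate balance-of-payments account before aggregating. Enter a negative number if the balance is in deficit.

2028.5

Goods: -2838.3 - 1126.6 + 1354.7 + 4793.1 = 2182.9
Services: -211.7 + 713.2 - 655.9 = -154.4
Trade balance = 2182.9 + (-154.4) = 2028.5
(Excluded from the trade balance — primary income: dividends received from foreign subsidiaries of resident firms 570.1, profits repatriated by foreign-owned firms operating domestically 181.3, interest received on holdings of foreign bonds 632.7; financial account: inward foreign direct investment in the manufacturing sector 1133.6, foreign purchases of domestic corporate bonds 1696.6, domestic pension funds' purchases of foreign equities 1084.9; capital account: acquisition of foreign patents and trademarks (non-produced assets) 173.8; secondary income: contributions paid to international organisations 61.5.)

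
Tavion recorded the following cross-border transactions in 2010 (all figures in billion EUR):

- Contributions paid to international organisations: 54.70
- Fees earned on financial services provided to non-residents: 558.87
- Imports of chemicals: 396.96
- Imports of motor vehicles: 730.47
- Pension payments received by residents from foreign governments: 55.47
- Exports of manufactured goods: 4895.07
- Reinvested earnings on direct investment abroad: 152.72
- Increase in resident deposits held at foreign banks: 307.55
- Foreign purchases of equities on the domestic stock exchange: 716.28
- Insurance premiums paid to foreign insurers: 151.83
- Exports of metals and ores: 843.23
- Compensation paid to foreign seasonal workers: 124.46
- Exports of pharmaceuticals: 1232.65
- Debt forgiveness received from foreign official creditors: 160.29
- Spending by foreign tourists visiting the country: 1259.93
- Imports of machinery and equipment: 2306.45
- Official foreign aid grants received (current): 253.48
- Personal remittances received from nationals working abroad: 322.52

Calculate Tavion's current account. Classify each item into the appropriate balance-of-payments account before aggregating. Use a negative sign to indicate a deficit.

5809.07

Goods: -730.47 - 396.96 - 2306.45 + 1232.65 + 4895.07 + 843.23 = 3537.07
Services: 558.87 - 151.83 + 1259.93 = 1666.97
Primary income: 152.72 - 124.46 = 28.26
Secondary income: 322.52 + 55.47 - 54.70 + 253.48 = 576.77
Current account = 3537.07 + 1666.97 + 28.26 + 576.77 = 5809.07
(Excluded from the current account — financial account: increase in resident deposits held at foreign banks 307.55, foreign purchases of equities on the domestic stock exchange 716.28; capital account: debt forgiveness received from foreign official creditors 160.29.)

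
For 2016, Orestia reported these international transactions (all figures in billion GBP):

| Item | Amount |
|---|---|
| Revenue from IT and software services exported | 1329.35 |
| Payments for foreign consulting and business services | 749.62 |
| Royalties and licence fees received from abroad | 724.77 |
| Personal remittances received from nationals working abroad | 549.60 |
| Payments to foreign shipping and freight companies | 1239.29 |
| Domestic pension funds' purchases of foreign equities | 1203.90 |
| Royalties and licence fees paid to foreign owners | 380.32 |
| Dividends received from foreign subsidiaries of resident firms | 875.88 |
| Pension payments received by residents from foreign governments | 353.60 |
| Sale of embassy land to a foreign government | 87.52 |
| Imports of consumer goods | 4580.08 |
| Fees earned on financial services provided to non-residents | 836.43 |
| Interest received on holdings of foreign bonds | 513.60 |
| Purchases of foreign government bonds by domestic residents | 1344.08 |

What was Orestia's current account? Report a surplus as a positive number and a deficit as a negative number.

-1766.08

Goods: -4580.08
Services: 836.43 + 1329.35 - 1239.29 - 749.62 + 724.77 - 380.32 = 521.32
Primary income: 513.60 + 875.88 = 1389.48
Secondary income: 353.60 + 549.60 = 903.20
Current account = (-4580.08) + 521.32 + 1389.48 + 903.20 = -1766.08
(Excluded from the current account — financial account: domestic pension funds' purchases of foreign equities 1203.90, purchases of foreign government bonds by domestic residents 1344.08; capital account: sale of embassy land to a foreign government 87.52.)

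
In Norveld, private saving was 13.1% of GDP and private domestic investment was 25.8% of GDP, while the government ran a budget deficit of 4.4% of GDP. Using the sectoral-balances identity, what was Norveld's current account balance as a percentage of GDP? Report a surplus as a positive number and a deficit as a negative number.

-17.1

By the sectoral-balances identity, CA = (S_private - I) + (T - G).
Private balance = 13.1 - 25.8 = -12.7
Government balance (T - G) = -4.4
CA = -12.7 + (-4.4) = -17.1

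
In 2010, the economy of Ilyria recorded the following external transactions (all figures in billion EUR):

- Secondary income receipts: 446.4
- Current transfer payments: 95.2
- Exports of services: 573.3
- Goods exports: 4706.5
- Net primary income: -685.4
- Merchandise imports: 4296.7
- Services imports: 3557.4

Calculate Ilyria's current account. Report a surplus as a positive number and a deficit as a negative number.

-2908.5

Goods balance = 4706.5 - 4296.7 = 409.8
Services balance = 573.3 - 3557.4 = -2984.1
Trade balance (goods + services) = 409.8 + (-2984.1) = -2574.3
Net primary income = -685.4
Net secondary income = 446.4 - 95.2 = 351.2
Current account = -2574.3 + (-685.4) + 351.2 = -2908.5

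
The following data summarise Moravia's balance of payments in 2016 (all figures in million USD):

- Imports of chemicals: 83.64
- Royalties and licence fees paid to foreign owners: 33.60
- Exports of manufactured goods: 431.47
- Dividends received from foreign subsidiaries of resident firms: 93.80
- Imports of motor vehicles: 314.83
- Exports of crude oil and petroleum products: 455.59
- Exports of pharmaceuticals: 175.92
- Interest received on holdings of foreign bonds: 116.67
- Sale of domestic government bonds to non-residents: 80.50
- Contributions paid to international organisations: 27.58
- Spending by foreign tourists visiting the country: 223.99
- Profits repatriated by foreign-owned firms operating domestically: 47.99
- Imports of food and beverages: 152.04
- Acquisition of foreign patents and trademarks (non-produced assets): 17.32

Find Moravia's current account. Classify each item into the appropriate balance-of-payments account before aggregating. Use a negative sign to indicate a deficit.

837.76

Goods: 455.59 - 152.04 - 83.64 - 314.83 + 431.47 + 175.92 = 512.47
Services: 223.99 - 33.60 = 190.39
Primary income: 116.67 + 93.80 - 47.99 = 162.48
Secondary income: -27.58
Current account = 512.47 + 190.39 + 162.48 + (-27.58) = 837.76
(Excluded from the current account — financial account: sale of domestic government bonds to non-residents 80.50; capital account: acquisition of foreign patents and trademarks (non-produced assets) 17.32.)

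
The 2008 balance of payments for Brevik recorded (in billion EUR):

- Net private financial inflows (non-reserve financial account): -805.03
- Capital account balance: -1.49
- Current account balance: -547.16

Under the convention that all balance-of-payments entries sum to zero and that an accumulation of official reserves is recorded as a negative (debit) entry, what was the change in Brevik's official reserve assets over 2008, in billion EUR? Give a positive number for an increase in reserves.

Official reserve transactions balance = -((-547.16) + (-1.49) + (-805.03)) = 1353.68
An accumulation of reserves is recorded as a debit (negative entry), so the change in the stock of reserves is the negative of that balance.
Change in official reserves = -(1353.68) = -1353.68

-1353.68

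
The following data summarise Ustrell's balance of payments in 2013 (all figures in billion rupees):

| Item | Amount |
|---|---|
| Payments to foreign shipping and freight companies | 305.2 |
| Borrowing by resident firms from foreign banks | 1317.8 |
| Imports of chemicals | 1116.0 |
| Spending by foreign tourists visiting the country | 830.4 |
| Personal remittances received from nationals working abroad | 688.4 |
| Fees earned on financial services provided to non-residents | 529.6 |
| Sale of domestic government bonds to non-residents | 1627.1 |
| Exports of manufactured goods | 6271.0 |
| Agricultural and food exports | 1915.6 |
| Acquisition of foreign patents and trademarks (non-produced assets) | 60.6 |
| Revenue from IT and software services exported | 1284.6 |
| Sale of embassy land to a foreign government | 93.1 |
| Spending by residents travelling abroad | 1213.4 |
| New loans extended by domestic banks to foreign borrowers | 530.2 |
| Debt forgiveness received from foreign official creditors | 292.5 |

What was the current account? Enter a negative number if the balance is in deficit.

Goods: -1116.0 + 1915.6 + 6271.0 = 7070.6
Services: 1284.6 + 830.4 - 305.2 + 529.6 - 1213.4 = 1126.0
Secondary income: 688.4
Current account = 7070.6 + 1126.0 + 688.4 = 8885.0
(Excluded from the current account — financial account: borrowing by resident firms from foreign banks 1317.8, sale of domestic government bonds to non-residents 1627.1, new loans extended by domestic banks to foreign borrowers 530.2; capital account: acquisition of foreign patents and trademarks (non-produced assets) 60.6, sale of embassy land to a foreign government 93.1, debt forgiveness received from foreign official creditors 292.5.)

8885.0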